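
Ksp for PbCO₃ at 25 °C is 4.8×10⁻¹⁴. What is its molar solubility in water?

PbCO₃(s) ⇌ Pb²⁺(aq) + CO₃²⁻(aq)
For each mole of PbCO₃ that dissolves per liter, [Pb²⁺] = s and [CO₃²⁻] = s; let s denote this solubility.
Ksp = [Pb²⁺][CO₃²⁻] = s · s = s^2
s^2 = 4.8×10⁻¹⁴
s = (4.8×10⁻¹⁴)^(1/2) = 2.2×10⁻⁷ mol L⁻¹

2.2×10⁻⁷ M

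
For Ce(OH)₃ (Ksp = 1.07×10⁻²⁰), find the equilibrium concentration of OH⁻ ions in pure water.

1.34×10⁻⁵ M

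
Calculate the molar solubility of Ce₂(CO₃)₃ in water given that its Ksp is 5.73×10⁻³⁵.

5.56×10⁻⁸ M

Ce₂(CO₃)₃(s) ⇌ 2 Ce³⁺(aq) + 3 CO₃²⁻(aq)
For each mole of Ce₂(CO₃)₃ that dissolves per liter, [Ce³⁺] = 2s and [CO₃²⁻] = 3s; let s denote this solubility.
Ksp = [Ce³⁺]^2[CO₃²⁻]^3 = (2s)^2 · (3s)^3 = 108s^5
108s^5 = 5.73×10⁻³⁵  ⇒  s^5 = 5.31×10⁻³⁷
s = 5.56×10⁻⁸ mol L⁻¹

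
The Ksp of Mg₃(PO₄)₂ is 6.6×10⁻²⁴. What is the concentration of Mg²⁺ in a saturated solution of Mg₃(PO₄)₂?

2.7×10⁻⁵ M

Mg₃(PO₄)₂(s) ⇌ 3 Mg²⁺(aq) + 2 PO₄³⁻(aq)
If s mol/L of Mg₃(PO₄)₂ dissolves, [Mg²⁺] = 3s and [PO₄³⁻] = 2s.
Ksp = [Mg²⁺]^3[PO₄³⁻]^2 = (3s)^3 · (2s)^2 = 108s^5 = 6.6×10⁻²⁴
s = 9.1×10⁻⁶ M
[Mg²⁺] = 3s = 2.7×10⁻⁵ M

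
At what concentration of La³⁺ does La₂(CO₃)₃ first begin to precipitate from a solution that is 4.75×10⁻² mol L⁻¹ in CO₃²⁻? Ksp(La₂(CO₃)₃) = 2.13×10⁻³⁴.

1.41×10⁻¹⁵ M

Each salt precipitates once Q = Ksp for that salt.
La₂(CO₃)₃(s) ⇌ 2 La³⁺(aq) + 3 CO₃²⁻(aq)
Ksp = [La³⁺]^2[CO₃²⁻]^3 = [La³⁺]^2(4.75×10⁻²)^3
[La³⁺]^2 = 2.13×10⁻³⁴ / (4.75×10⁻²)^3 = 1.99×10⁻³⁰
[La³⁺] = 1.41×10⁻¹⁵ mol L⁻¹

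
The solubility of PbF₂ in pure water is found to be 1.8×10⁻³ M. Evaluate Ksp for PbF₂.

Ksp = 2.3×10⁻⁸

PbF₂(s) ⇌ Pb²⁺(aq) + 2 F⁻(aq)
For each mole of PbF₂ that dissolves per liter, [Pb²⁺] = s and [F⁻] = 2s; let s denote this solubility.
Ksp = [Pb²⁺][F⁻]^2 = s · (2s)^2 = 4s^3
Ksp = 4 × (1.8×10⁻³)^3 = 2.3×10⁻⁸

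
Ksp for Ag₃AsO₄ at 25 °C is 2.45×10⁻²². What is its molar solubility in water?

1.74×10⁻⁶ M

Ag₃AsO₄(s) ⇌ 3 Ag⁺(aq) + AsO₄³⁻(aq)
Let s be the molar solubility. Then [Ag⁺] = 3s and [AsO₄³⁻] = s.
Ksp = [Ag⁺]^3[AsO₄³⁻] = (3s)^3 · s = 27s^4
27s^4 = 2.45×10⁻²²  ⇒  s^4 = 9.07×10⁻²⁴
s = (9.07×10⁻²⁴)^(1/4) = 1.74×10⁻⁶ mol/L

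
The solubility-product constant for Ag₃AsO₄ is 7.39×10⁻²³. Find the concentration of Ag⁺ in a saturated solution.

Ag₃AsO₄(s) ⇌ 3 Ag⁺(aq) + AsO₄³⁻(aq)
Call the molar solubility s, so that [Ag⁺] = 3s and [AsO₄³⁻] = s.
Ksp = [Ag⁺]^3[AsO₄³⁻] = (3s)^3 · s = 27s^4 = 7.39×10⁻²³
s = 1.29×10⁻⁶ mol L⁻¹
[Ag⁺] = 3s = 3.86×10⁻⁶ mol L⁻¹

3.86×10⁻⁶ M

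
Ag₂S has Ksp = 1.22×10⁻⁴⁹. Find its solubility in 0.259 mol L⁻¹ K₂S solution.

Ag₂S(s) ⇌ 2 Ag⁺(aq) + S²⁻(aq)
S²⁻ is already present at 0.259 mol L⁻¹. If s mol/L of Ag₂S dissolves, [Ag⁺] = 2s while [S²⁻] ≈ 0.259 mol L⁻¹.
Ksp = [Ag⁺]^2[S²⁻] = (2s)^2(0.259)
(2s)^2 = 1.22×10⁻⁴⁹ / (0.259) = 4.71×10⁻⁴⁹
s = 3.43×10⁻²⁵ mol L⁻¹

3.43×10⁻²⁵ M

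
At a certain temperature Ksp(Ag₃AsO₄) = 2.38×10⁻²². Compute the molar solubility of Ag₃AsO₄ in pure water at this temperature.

Ag₃AsO₄(s) ⇌ 3 Ag⁺(aq) + AsO₄³⁻(aq)
Let s be the molar solubility. Then [Ag⁺] = 3s and [AsO₄³⁻] = s.
Ksp = [Ag⁺]^3[AsO₄³⁻] = (3s)^3 · s = 27s^4
27s^4 = 2.38×10⁻²²  ⇒  s^4 = 8.81×10⁻²⁴
Taking the 4th root, s = 1.72×10⁻⁶ mol/L.

1.72×10⁻⁶ M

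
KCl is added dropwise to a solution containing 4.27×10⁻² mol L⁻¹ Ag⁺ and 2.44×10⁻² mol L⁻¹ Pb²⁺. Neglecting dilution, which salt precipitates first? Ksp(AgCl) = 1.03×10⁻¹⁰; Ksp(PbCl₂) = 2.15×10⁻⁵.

AgCl

A salt starts to precipitate once the ion product Q reaches its Ksp.
For AgCl: [Cl⁻] = (Ksp/[Ag⁺]) = 2.41×10⁻⁹ mol L⁻¹
For PbCl₂: [Cl⁻] = (Ksp/[Pb²⁺])^(1/2) = 2.97×10⁻² mol L⁻¹
Since AgCl needs less Cl⁻ to reach saturation, it precipitates first.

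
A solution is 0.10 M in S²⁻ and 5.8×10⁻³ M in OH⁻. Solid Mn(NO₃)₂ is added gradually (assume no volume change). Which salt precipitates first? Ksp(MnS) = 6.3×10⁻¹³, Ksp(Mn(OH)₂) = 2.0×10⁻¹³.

Each salt precipitates once Q = Ksp for that salt.
For MnS: [Mn²⁺] = (Ksp/[S²⁻]) = 6.3×10⁻¹² M
For Mn(OH)₂: [Mn²⁺] = (Ksp/[OH⁻]^2) = 5.9×10⁻⁹ M
Since MnS needs less Mn²⁺ to reach saturation, it precipitates first.

MnS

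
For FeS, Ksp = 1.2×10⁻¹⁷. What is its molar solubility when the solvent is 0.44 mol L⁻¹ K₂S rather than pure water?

FeS(s) ⇌ Fe²⁺(aq) + S²⁻(aq)
The solution already contains S²⁻ at 0.44 mol L⁻¹. Let s be the molar solubility of FeS.
[S²⁻] ≈ 0.44 mol L⁻¹ (common ion dominates); [Fe²⁺] = s.
Ksp = [Fe²⁺][S²⁻] = s(0.44)
s = 1.2×10⁻¹⁷ / (0.44) = 2.7×10⁻¹⁷
s = 2.7×10⁻¹⁷ mol L⁻¹

2.7×10⁻¹⁷ M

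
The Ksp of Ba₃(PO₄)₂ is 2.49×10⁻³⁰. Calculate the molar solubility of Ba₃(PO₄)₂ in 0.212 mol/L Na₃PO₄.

1.27×10⁻¹⁰ M

Ba₃(PO₄)₂(s) ⇌ 3 Ba²⁺(aq) + 2 PO₄³⁻(aq)
PO₄³⁻ is already present at 0.212 mol/L. If s mol/L of Ba₃(PO₄)₂ dissolves, [Ba²⁺] = 3s while [PO₄³⁻] ≈ 0.212 mol/L.
Ksp = [Ba²⁺]^3[PO₄³⁻]^2 = (3s)^3(0.212)^2
(3s)^3 = 2.49×10⁻³⁰ / (0.212)^2 = 5.54×10⁻²⁹
s = 1.27×10⁻¹⁰ mol/L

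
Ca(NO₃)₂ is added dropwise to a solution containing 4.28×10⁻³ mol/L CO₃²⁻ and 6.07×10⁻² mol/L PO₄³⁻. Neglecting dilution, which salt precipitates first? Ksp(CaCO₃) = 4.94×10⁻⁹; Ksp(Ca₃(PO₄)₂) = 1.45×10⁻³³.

Ca₃(PO₄)₂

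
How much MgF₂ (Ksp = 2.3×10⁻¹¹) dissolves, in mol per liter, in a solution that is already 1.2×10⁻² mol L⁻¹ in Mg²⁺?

MgF₂(s) ⇌ Mg²⁺(aq) + 2 F⁻(aq)
With Mg²⁺ already at 1.2×10⁻² mol L⁻¹ and s small, take [Mg²⁺] ≈ 1.2×10⁻² mol L⁻¹ and [F⁻] = 2s.
Ksp = [Mg²⁺][F⁻]^2 = (1.2×10⁻²)(2s)^2
(2s)^2 = 2.3×10⁻¹¹ / (1.2×10⁻²) = 1.9×10⁻⁹
s = 2.2×10⁻⁵ mol L⁻¹

2.2×10⁻⁵ M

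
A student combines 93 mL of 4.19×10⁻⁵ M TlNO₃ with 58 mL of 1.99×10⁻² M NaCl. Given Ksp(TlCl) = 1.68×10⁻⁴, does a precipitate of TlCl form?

No

The combined volume is 151 mL.
[Tl⁺] = (4.19×10⁻⁵)(93)/151 = 2.58×10⁻⁵ M
[Cl⁻] = (1.99×10⁻²)(58)/151 = 7.64×10⁻³ M
Q = [Tl⁺][Cl⁻] = 1.97×10⁻⁷
Since Q (1.97×10⁻⁷) is less than Ksp (1.68×10⁻⁴), no TlCl precipitates.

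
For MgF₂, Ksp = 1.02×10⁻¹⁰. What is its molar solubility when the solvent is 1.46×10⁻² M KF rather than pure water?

4.79×10⁻⁷ M

MgF₂(s) ⇌ Mg²⁺(aq) + 2 F⁻(aq)
F⁻ is already present at 1.46×10⁻² M. If s mol/L of MgF₂ dissolves, [Mg²⁺] = s while [F⁻] ≈ 1.46×10⁻² M.
Ksp = [Mg²⁺][F⁻]^2 = s(1.46×10⁻²)^2
s = 1.02×10⁻¹⁰ / (1.46×10⁻²)^2 = 4.79×10⁻⁷
s = 4.79×10⁻⁷ M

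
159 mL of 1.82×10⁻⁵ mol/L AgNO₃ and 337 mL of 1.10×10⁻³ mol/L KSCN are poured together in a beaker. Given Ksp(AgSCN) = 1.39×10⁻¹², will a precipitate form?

After mixing, V = 159 mL + 337 mL = 496 mL.
[Ag⁺] = (1.82×10⁻⁵)(159)/496 = 5.83×10⁻⁶ mol/L
[SCN⁻] = (1.10×10⁻³)(337)/496 = 7.47×10⁻⁴ mol/L
Q = [Ag⁺][SCN⁻] = 4.36×10⁻⁹
Because Q > Ksp (4.36×10⁻⁹ vs 1.39×10⁻¹²), a precipitate of AgSCN forms.

Yes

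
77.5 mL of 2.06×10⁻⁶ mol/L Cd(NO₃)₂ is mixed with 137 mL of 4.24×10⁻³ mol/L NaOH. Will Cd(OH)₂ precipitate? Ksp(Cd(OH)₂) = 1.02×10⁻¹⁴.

Yes

After mixing, V = 77.5 mL + 137 mL = 214.5 mL.
[Cd²⁺] = (2.06×10⁻⁶)(77.5)/214.5 = 7.44×10⁻⁷ mol/L
[OH⁻] = (4.24×10⁻³)(137)/214.5 = 2.71×10⁻³ mol/L
Q = [Cd²⁺][OH⁻]^2 = 5.46×10⁻¹²
Since Q (5.46×10⁻¹²) exceeds Ksp (1.02×10⁻¹⁴), Cd(OH)₂ will precipitate.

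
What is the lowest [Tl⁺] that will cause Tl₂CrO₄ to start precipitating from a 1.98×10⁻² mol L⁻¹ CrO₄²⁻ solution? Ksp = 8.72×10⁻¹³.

Precipitation of each salt begins when its ion product equals Ksp.
Tl₂CrO₄(s) ⇌ 2 Tl⁺(aq) + CrO₄²⁻(aq)
Ksp = [Tl⁺]^2[CrO₄²⁻] = [Tl⁺]^2(1.98×10⁻²)
[Tl⁺]^2 = 8.72×10⁻¹³ / (1.98×10⁻²) = 4.40×10⁻¹¹
[Tl⁺] = 6.64×10⁻⁶ mol L⁻¹

6.64×10⁻⁶ M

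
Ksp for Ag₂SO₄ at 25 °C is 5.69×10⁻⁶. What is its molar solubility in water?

Ag₂SO₄(s) ⇌ 2 Ag⁺(aq) + SO₄²⁻(aq)
If s mol/L of Ag₂SO₄ dissolves, [Ag⁺] = 2s and [SO₄²⁻] = s.
Ksp = [Ag⁺]^2[SO₄²⁻] = (2s)^2 · s = 4s^3
4s^3 = 5.69×10⁻⁶  ⇒  s^3 = 1.42×10⁻⁶
s = (1.42×10⁻⁶)^(1/3) = 1.12×10⁻² mol/L

1.12×10⁻² M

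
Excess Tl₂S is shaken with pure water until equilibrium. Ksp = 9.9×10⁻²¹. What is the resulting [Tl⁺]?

2.7×10⁻⁷ M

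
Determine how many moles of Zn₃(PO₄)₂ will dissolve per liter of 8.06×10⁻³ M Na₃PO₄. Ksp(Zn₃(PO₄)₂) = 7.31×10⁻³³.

Zn₃(PO₄)₂(s) ⇌ 3 Zn²⁺(aq) + 2 PO₄³⁻(aq)
The solution already contains PO₄³⁻ at 8.06×10⁻³ M. Let s be the molar solubility of Zn₃(PO₄)₂.
[PO₄³⁻] ≈ 8.06×10⁻³ M (common ion dominates); [Zn²⁺] = 3s.
Ksp = [Zn²⁺]^3[PO₄³⁻]^2 = (3s)^3(8.06×10⁻³)^2
(3s)^3 = 7.31×10⁻³³ / (8.06×10⁻³)^2 = 1.13×10⁻²⁸
s = 1.61×10⁻¹⁰ M

1.61×10⁻¹⁰ M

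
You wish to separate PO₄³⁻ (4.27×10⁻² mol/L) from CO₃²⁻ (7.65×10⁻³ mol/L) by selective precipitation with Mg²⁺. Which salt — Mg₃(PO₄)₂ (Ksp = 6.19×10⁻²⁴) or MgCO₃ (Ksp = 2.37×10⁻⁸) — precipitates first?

Precipitation of each salt begins when its ion product equals Ksp.
For Mg₃(PO₄)₂: [Mg²⁺] = (Ksp/[PO₄³⁻]^2)^(1/3) = 1.50×10⁻⁷ mol/L
For MgCO₃: [Mg²⁺] = (Ksp/[CO₃²⁻]) = 3.10×10⁻⁶ mol/L
Since Mg₃(PO₄)₂ needs less Mg²⁺ to reach saturation, it precipitates first.

Mg₃(PO₄)₂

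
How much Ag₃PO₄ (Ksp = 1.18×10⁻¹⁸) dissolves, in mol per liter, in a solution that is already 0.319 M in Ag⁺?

Ag₃PO₄(s) ⇌ 3 Ag⁺(aq) + PO₄³⁻(aq)
The solution already contains Ag⁺ at 0.319 M. Let s be the molar solubility of Ag₃PO₄.
[Ag⁺] ≈ 0.319 M (common ion dominates); [PO₄³⁻] = s.
Ksp = [Ag⁺]^3[PO₄³⁻] = (0.319)^3s
s = 1.18×10⁻¹⁸ / (0.319)^3 = 3.64×10⁻¹⁷
s = 3.64×10⁻¹⁷ M

3.64×10⁻¹⁷ M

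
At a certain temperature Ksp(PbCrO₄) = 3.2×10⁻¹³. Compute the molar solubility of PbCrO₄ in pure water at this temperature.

PbCrO₄(s) ⇌ Pb²⁺(aq) + CrO₄²⁻(aq)
If s mol/L of PbCrO₄ dissolves, [Pb²⁺] = s and [CrO₄²⁻] = s.
Ksp = [Pb²⁺][CrO₄²⁻] = s · s = s^2
s^2 = 3.2×10⁻¹³
s = (3.2×10⁻¹³)^(1/2) = 5.7×10⁻⁷ M

5.7×10⁻⁷ M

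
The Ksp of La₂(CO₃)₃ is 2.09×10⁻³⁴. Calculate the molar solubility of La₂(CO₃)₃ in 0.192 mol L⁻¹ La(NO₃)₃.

5.94×10⁻¹² M

La₂(CO₃)₃(s) ⇌ 2 La³⁺(aq) + 3 CO₃²⁻(aq)
With La³⁺ already at 0.192 mol L⁻¹ and s small, take [La³⁺] ≈ 0.192 mol L⁻¹ and [CO₃²⁻] = 3s.
Ksp = [La³⁺]^2[CO₃²⁻]^3 = (0.192)^2(3s)^3
(3s)^3 = 2.09×10⁻³⁴ / (0.192)^2 = 5.67×10⁻³³
s = 5.94×10⁻¹² mol L⁻¹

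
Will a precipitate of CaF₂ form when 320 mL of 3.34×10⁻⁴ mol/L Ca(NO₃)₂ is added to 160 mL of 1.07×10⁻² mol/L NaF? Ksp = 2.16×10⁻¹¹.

Yes

The combined volume is 480 mL.
[Ca²⁺] = (3.34×10⁻⁴)(320)/480 = 2.23×10⁻⁴ mol/L
[F⁻] = (1.07×10⁻²)(160)/480 = 3.57×10⁻³ mol/L
Q = [Ca²⁺][F⁻]^2 = 2.83×10⁻⁹
Since Q (2.83×10⁻⁹) exceeds Ksp (2.16×10⁻¹¹), CaF₂ will precipitate.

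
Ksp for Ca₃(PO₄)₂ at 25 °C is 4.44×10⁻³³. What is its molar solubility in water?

1.33×10⁻⁷ M

Ca₃(PO₄)₂(s) ⇌ 3 Ca²⁺(aq) + 2 PO₄³⁻(aq)
Call the molar solubility s, so that [Ca²⁺] = 3s and [PO₄³⁻] = 2s.
Ksp = [Ca²⁺]^3[PO₄³⁻]^2 = (3s)^3 · (2s)^2 = 108s^5
108s^5 = 4.44×10⁻³³  ⇒  s^5 = 4.11×10⁻³⁵
Taking the 5th root, s = 1.33×10⁻⁷ mol/L.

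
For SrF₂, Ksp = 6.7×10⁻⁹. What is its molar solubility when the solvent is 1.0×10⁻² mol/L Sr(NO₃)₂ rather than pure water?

4.1×10⁻⁴ M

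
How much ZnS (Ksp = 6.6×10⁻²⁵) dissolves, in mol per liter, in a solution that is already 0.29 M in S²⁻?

2.3×10⁻²⁴ M

ZnS(s) ⇌ Zn²⁺(aq) + S²⁻(aq)
With S²⁻ already at 0.29 M and s small, take [S²⁻] ≈ 0.29 M and [Zn²⁺] = s.
Ksp = [Zn²⁺][S²⁻] = s(0.29)
s = 6.6×10⁻²⁵ / (0.29) = 2.3×10⁻²⁴
s = 2.3×10⁻²⁴ M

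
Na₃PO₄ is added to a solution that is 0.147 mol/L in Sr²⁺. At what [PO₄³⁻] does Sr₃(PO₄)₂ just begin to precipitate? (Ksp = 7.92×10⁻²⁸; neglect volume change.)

The threshold for precipitation is Q = Ksp.
Sr₃(PO₄)₂(s) ⇌ 3 Sr²⁺(aq) + 2 PO₄³⁻(aq)
Ksp = [Sr²⁺]^3[PO₄³⁻]^2 = [PO₄³⁻]^2(0.147)^3
[PO₄³⁻]^2 = 7.92×10⁻²⁸ / (0.147)^3 = 2.49×10⁻²⁵
[PO₄³⁻] = 4.99×10⁻¹³ mol/L

4.99×10⁻¹³ M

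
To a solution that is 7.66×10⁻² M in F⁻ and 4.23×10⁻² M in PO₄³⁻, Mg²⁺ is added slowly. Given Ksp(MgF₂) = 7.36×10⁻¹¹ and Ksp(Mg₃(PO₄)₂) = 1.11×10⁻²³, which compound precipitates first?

MgF₂

Precipitation begins when Q = Ksp.
For MgF₂: [Mg²⁺] = (Ksp/[F⁻]^2) = 1.25×10⁻⁸ M
For Mg₃(PO₄)₂: [Mg²⁺] = (Ksp/[PO₄³⁻]^2)^(1/3) = 1.84×10⁻⁷ M
Since MgF₂ needs less Mg²⁺ to reach saturation, it precipitates first.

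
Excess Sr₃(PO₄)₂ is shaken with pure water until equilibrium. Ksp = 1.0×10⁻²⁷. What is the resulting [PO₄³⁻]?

3.1×10⁻⁶ M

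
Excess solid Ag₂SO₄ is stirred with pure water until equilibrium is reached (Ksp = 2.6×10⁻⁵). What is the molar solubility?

Ag₂SO₄(s) ⇌ 2 Ag⁺(aq) + SO₄²⁻(aq)
Call the molar solubility s, so that [Ag⁺] = 2s and [SO₄²⁻] = s.
Ksp = [Ag⁺]^2[SO₄²⁻] = (2s)^2 · s = 4s^3
4s^3 = 2.6×10⁻⁵  ⇒  s^3 = 6.5×10⁻⁶
s = 1.9×10⁻² mol/L

1.9×10⁻² M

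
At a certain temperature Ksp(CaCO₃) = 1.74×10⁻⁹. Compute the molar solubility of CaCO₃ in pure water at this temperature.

4.17×10⁻⁵ M

CaCO₃(s) ⇌ Ca²⁺(aq) + CO₃²⁻(aq)
Call the molar solubility s, so that [Ca²⁺] = s and [CO₃²⁻] = s.
Ksp = [Ca²⁺][CO₃²⁻] = s · s = s^2
s^2 = 1.74×10⁻⁹
s = 4.17×10⁻⁵ mol L⁻¹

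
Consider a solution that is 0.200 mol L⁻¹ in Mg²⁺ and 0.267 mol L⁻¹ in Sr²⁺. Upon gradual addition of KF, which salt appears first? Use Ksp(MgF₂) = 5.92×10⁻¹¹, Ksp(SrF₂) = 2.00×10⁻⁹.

MgF₂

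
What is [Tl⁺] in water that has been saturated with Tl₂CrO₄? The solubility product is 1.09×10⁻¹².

Tl₂CrO₄(s) ⇌ 2 Tl⁺(aq) + CrO₄²⁻(aq)
If s mol/L of Tl₂CrO₄ dissolves, [Tl⁺] = 2s and [CrO₄²⁻] = s.
Ksp = [Tl⁺]^2[CrO₄²⁻] = (2s)^2 · s = 4s^3 = 1.09×10⁻¹²
s = 6.48×10⁻⁵ mol/L
[Tl⁺] = 2s = 1.30×10⁻⁴ mol/L

1.30×10⁻⁴ M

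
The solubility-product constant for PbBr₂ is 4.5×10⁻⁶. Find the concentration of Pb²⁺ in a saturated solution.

PbBr₂(s) ⇌ Pb²⁺(aq) + 2 Br⁻(aq)
With molar solubility s: [Pb²⁺] = s, [Br⁻] = 2s.
Ksp = [Pb²⁺][Br⁻]^2 = s · (2s)^2 = 4s^3 = 4.5×10⁻⁶
s = 1.0×10⁻² mol/L
[Pb²⁺] = s = 1.0×10⁻² mol/L

1.0×10⁻² M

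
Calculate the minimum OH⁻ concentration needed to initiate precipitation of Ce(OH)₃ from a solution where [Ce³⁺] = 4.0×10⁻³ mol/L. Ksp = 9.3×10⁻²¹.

1.3×10⁻⁶ M

Each salt precipitates once Q = Ksp for that salt.
Ce(OH)₃(s) ⇌ Ce³⁺(aq) + 3 OH⁻(aq)
Ksp = [Ce³⁺][OH⁻]^3 = [OH⁻]^3(4.0×10⁻³)
[OH⁻]^3 = 9.3×10⁻²¹ / (4.0×10⁻³) = 2.3×10⁻¹⁸
[OH⁻] = 1.3×10⁻⁶ mol/L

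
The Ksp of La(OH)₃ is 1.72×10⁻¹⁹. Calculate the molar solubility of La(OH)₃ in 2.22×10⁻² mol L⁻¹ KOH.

1.57×10⁻¹⁴ M

La(OH)₃(s) ⇌ La³⁺(aq) + 3 OH⁻(aq)
OH⁻ is already present at 2.22×10⁻² mol L⁻¹. If s mol/L of La(OH)₃ dissolves, [La³⁺] = s while [OH⁻] ≈ 2.22×10⁻² mol L⁻¹.
Ksp = [La³⁺][OH⁻]^3 = s(2.22×10⁻²)^3
s = 1.72×10⁻¹⁹ / (2.22×10⁻²)^3 = 1.57×10⁻¹⁴
s = 1.57×10⁻¹⁴ mol L⁻¹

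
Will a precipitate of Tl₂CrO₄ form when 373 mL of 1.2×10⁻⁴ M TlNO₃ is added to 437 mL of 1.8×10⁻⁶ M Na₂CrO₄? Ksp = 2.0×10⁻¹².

The combined volume is 810 mL.
[Tl⁺] = (1.2×10⁻⁴)(373)/810 = 5.5×10⁻⁵ M
[CrO₄²⁻] = (1.8×10⁻⁶)(437)/810 = 9.7×10⁻⁷ M
Q = [Tl⁺]^2[CrO₄²⁻] = 3.0×10⁻¹⁵
Since Q (3.0×10⁻¹⁵) is less than Ksp (2.0×10⁻¹²), no Tl₂CrO₄ precipitates.

No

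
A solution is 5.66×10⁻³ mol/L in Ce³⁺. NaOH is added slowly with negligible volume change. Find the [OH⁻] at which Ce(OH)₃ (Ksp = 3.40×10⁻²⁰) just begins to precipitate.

A salt starts to precipitate once the ion product Q reaches its Ksp.
Ce(OH)₃(s) ⇌ Ce³⁺(aq) + 3 OH⁻(aq)
Ksp = [Ce³⁺][OH⁻]^3 = [OH⁻]^3(5.66×10⁻³)
[OH⁻]^3 = 3.40×10⁻²⁰ / (5.66×10⁻³) = 6.01×10⁻¹⁸
[OH⁻] = 1.82×10⁻⁶ mol/L

1.82×10⁻⁶ M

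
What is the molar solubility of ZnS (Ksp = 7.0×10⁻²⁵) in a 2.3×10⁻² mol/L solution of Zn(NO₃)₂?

ZnS(s) ⇌ Zn²⁺(aq) + S²⁻(aq)
The solution already contains Zn²⁺ at 2.3×10⁻² mol/L. Let s be the molar solubility of ZnS.
[Zn²⁺] ≈ 2.3×10⁻² mol/L (common ion dominates); [S²⁻] = s.
Ksp = [Zn²⁺][S²⁻] = (2.3×10⁻²)s
s = 7.0×10⁻²⁵ / (2.3×10⁻²) = 3.0×10⁻²³
s = 3.0×10⁻²³ mol/L

3.0×10⁻²³ M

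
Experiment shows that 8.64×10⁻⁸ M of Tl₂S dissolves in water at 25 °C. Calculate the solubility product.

Ksp = 2.58×10⁻²¹

Tl₂S(s) ⇌ 2 Tl⁺(aq) + S²⁻(aq)
If s mol/L of Tl₂S dissolves, [Tl⁺] = 2s and [S²⁻] = s.
Ksp = [Tl⁺]^2[S²⁻] = (2s)^2 · s = 4s^3
Ksp = 4 × (8.64×10⁻⁸)^3 = 2.58×10⁻²¹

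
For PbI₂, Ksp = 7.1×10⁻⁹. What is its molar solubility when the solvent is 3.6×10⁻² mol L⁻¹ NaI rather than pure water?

PbI₂(s) ⇌ Pb²⁺(aq) + 2 I⁻(aq)
With I⁻ already at 3.6×10⁻² mol L⁻¹ and s small, take [I⁻] ≈ 3.6×10⁻² mol L⁻¹ and [Pb²⁺] = s.
Ksp = [Pb²⁺][I⁻]^2 = s(3.6×10⁻²)^2
s = 7.1×10⁻⁹ / (3.6×10⁻²)^2 = 5.5×10⁻⁶
s = 5.5×10⁻⁶ mol L⁻¹

5.5×10⁻⁶ M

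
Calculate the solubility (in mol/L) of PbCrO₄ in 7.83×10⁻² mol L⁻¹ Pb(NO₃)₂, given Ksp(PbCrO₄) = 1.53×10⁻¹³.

PbCrO₄(s) ⇌ Pb²⁺(aq) + CrO₄²⁻(aq)
The solution already contains Pb²⁺ at 7.83×10⁻² mol L⁻¹. Let s be the molar solubility of PbCrO₄.
[Pb²⁺] ≈ 7.83×10⁻² mol L⁻¹ (common ion dominates); [CrO₄²⁻] = s.
Ksp = [Pb²⁺][CrO₄²⁻] = (7.83×10⁻²)s
s = 1.53×10⁻¹³ / (7.83×10⁻²) = 1.95×10⁻¹²
s = 1.95×10⁻¹² mol L⁻¹

1.95×10⁻¹² M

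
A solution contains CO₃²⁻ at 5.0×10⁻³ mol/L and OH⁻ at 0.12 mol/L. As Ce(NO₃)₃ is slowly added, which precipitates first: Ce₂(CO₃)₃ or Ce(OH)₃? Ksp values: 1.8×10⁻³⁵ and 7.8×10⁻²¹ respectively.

Ce(OH)₃

Each salt precipitates once Q = Ksp for that salt.
For Ce₂(CO₃)₃: [Ce³⁺] = (Ksp/[CO₃²⁻]^3)^(1/2) = 1.2×10⁻¹⁴ mol/L
For Ce(OH)₃: [Ce³⁺] = (Ksp/[OH⁻]^3) = 4.5×10⁻¹⁸ mol/L
Since Ce(OH)₃ needs less Ce³⁺ to reach saturation, it precipitates first.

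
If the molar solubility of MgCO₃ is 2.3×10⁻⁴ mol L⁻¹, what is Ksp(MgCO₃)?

Ksp = 5.3×10⁻⁸

MgCO₃(s) ⇌ Mg²⁺(aq) + CO₃²⁻(aq)
Call the molar solubility s, so that [Mg²⁺] = s and [CO₃²⁻] = s.
Ksp = [Mg²⁺][CO₃²⁻] = s · s = s^2
Ksp = (2.3×10⁻⁴)^2 = 5.3×10⁻⁸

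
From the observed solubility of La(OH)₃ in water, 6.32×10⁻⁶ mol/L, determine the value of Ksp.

La(OH)₃(s) ⇌ La³⁺(aq) + 3 OH⁻(aq)
With molar solubility s: [La³⁺] = s, [OH⁻] = 3s.
Ksp = [La³⁺][OH⁻]^3 = s · (3s)^3 = 27s^4
Ksp = 27 × (6.32×10⁻⁶)^4 = 4.31×10⁻²⁰

Ksp = 4.31×10⁻²⁰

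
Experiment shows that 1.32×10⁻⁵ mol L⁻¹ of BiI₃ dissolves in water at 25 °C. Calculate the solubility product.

BiI₃(s) ⇌ Bi³⁺(aq) + 3 I⁻(aq)
Let s be the molar solubility. Then [Bi³⁺] = s and [I⁻] = 3s.
Ksp = [Bi³⁺][I⁻]^3 = s · (3s)^3 = 27s^4
Ksp = 27 × (1.32×10⁻⁵)^4 = 8.20×10⁻¹⁹

Ksp = 8.20×10⁻¹⁹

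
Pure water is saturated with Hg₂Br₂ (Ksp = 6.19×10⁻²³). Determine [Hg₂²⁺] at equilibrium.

2.49×10⁻⁸ M

Hg₂Br₂(s) ⇌ Hg₂²⁺(aq) + 2 Br⁻(aq)
Let s be the molar solubility. Then [Hg₂²⁺] = s and [Br⁻] = 2s.
Ksp = [Hg₂²⁺][Br⁻]^2 = s · (2s)^2 = 4s^3 = 6.19×10⁻²³
s = 2.49×10⁻⁸ M
[Hg₂²⁺] = s = 2.49×10⁻⁸ M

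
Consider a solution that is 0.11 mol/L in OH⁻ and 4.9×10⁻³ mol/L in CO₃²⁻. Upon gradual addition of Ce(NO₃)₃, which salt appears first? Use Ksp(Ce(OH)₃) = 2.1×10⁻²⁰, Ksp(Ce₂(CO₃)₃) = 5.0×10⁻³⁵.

Ce(OH)₃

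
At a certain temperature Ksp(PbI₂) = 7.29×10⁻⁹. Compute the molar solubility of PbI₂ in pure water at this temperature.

PbI₂(s) ⇌ Pb²⁺(aq) + 2 I⁻(aq)
With molar solubility s: [Pb²⁺] = s, [I⁻] = 2s.
Ksp = [Pb²⁺][I⁻]^2 = s · (2s)^2 = 4s^3
4s^3 = 7.29×10⁻⁹  ⇒  s^3 = 1.82×10⁻⁹
s = (1.82×10⁻⁹)^(1/3) = 1.22×10⁻³ M

1.22×10⁻³ M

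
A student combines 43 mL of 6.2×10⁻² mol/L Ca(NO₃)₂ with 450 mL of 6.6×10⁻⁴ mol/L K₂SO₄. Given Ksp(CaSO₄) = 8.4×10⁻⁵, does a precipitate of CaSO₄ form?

No

The combined volume is 493 mL.
[Ca²⁺] = (6.2×10⁻²)(43)/493 = 5.4×10⁻³ mol/L
[SO₄²⁻] = (6.6×10⁻⁴)(450)/493 = 6.0×10⁻⁴ mol/L
Q = [Ca²⁺][SO₄²⁻] = 3.3×10⁻⁶
Since Q (3.3×10⁻⁶) is less than Ksp (8.4×10⁻⁵), no CaSO₄ precipitates.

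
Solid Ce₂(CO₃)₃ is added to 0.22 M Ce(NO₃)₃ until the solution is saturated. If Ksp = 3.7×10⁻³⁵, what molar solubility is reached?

Ce₂(CO₃)₃(s) ⇌ 2 Ce³⁺(aq) + 3 CO₃²⁻(aq)
The solution already contains Ce³⁺ at 0.22 M. Let s be the molar solubility of Ce₂(CO₃)₃.
[Ce³⁺] ≈ 0.22 M (common ion dominates); [CO₃²⁻] = 3s.
Ksp = [Ce³⁺]^2[CO₃²⁻]^3 = (0.22)^2(3s)^3
(3s)^3 = 3.7×10⁻³⁵ / (0.22)^2 = 7.6×10⁻³⁴
s = 3.0×10⁻¹² M

3.0×10⁻¹² M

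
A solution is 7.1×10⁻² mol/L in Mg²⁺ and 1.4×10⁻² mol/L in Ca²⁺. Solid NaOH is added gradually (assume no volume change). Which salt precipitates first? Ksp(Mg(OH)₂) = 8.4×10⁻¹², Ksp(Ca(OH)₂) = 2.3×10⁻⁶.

A salt starts to precipitate once the ion product Q reaches its Ksp.
For Mg(OH)₂: [OH⁻] = (Ksp/[Mg²⁺])^(1/2) = 1.1×10⁻⁵ mol/L
For Ca(OH)₂: [OH⁻] = (Ksp/[Ca²⁺])^(1/2) = 1.3×10⁻² mol/L
Mg(OH)₂ requires the lower [OH⁻], so it precipitates first.

Mg(OH)₂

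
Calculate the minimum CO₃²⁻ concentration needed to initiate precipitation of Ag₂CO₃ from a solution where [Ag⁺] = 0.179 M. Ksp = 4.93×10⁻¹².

1.54×10⁻¹⁰ M

Precipitation of each salt begins when its ion product equals Ksp.
Ag₂CO₃(s) ⇌ 2 Ag⁺(aq) + CO₃²⁻(aq)
Ksp = [Ag⁺]^2[CO₃²⁻] = [CO₃²⁻](0.179)^2
[CO₃²⁻] = 4.93×10⁻¹² / (0.179)^2 = 1.54×10⁻¹⁰
[CO₃²⁻] = 1.54×10⁻¹⁰ M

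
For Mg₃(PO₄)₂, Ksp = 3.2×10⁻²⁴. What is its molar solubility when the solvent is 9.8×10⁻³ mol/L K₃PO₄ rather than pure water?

1.1×10⁻⁷ M

Mg₃(PO₄)₂(s) ⇌ 3 Mg²⁺(aq) + 2 PO₄³⁻(aq)
With PO₄³⁻ already at 9.8×10⁻³ mol/L and s small, take [PO₄³⁻] ≈ 9.8×10⁻³ mol/L and [Mg²⁺] = 3s.
Ksp = [Mg²⁺]^3[PO₄³⁻]^2 = (3s)^3(9.8×10⁻³)^2
(3s)^3 = 3.2×10⁻²⁴ / (9.8×10⁻³)^2 = 3.3×10⁻²⁰
s = 1.1×10⁻⁷ mol/L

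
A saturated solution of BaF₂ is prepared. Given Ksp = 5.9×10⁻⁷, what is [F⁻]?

1.1×10⁻² M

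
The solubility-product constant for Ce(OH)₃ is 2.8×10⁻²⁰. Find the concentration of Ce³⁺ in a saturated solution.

Ce(OH)₃(s) ⇌ Ce³⁺(aq) + 3 OH⁻(aq)
If s mol/L of Ce(OH)₃ dissolves, [Ce³⁺] = s and [OH⁻] = 3s.
Ksp = [Ce³⁺][OH⁻]^3 = s · (3s)^3 = 27s^4 = 2.8×10⁻²⁰
s = 5.7×10⁻⁶ mol/L
[Ce³⁺] = s = 5.7×10⁻⁶ mol/L

5.7×10⁻⁶ M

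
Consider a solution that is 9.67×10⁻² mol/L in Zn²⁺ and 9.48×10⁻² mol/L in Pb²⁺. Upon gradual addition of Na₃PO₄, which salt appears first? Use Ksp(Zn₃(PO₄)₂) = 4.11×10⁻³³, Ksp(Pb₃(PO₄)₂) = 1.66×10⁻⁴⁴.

A salt starts to precipitate once the ion product Q reaches its Ksp.
For Zn₃(PO₄)₂: [PO₄³⁻] = (Ksp/[Zn²⁺]^3)^(1/2) = 2.13×10⁻¹⁵ mol/L
For Pb₃(PO₄)₂: [PO₄³⁻] = (Ksp/[Pb²⁺]^3)^(1/2) = 4.41×10⁻²¹ mol/L
Since Pb₃(PO₄)₂ needs less PO₄³⁻ to reach saturation, it precipitates first.

Pb₃(PO₄)₂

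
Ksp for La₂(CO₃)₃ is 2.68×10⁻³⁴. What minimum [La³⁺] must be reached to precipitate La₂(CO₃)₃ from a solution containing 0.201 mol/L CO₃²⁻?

Each salt precipitates once Q = Ksp for that salt.
La₂(CO₃)₃(s) ⇌ 2 La³⁺(aq) + 3 CO₃²⁻(aq)
Ksp = [La³⁺]^2[CO₃²⁻]^3 = [La³⁺]^2(0.201)^3
[La³⁺]^2 = 2.68×10⁻³⁴ / (0.201)^3 = 3.30×10⁻³²
[La³⁺] = 1.82×10⁻¹⁶ mol/L

1.82×10⁻¹⁶ M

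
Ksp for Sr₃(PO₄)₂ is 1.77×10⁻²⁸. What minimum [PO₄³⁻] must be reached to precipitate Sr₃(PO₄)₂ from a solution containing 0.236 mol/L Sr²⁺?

Precipitation of each salt begins when its ion product equals Ksp.
Sr₃(PO₄)₂(s) ⇌ 3 Sr²⁺(aq) + 2 PO₄³⁻(aq)
Ksp = [Sr²⁺]^3[PO₄³⁻]^2 = [PO₄³⁻]^2(0.236)^3
[PO₄³⁻]^2 = 1.77×10⁻²⁸ / (0.236)^3 = 1.35×10⁻²⁶
[PO₄³⁻] = 1.16×10⁻¹³ mol/L

1.16×10⁻¹³ M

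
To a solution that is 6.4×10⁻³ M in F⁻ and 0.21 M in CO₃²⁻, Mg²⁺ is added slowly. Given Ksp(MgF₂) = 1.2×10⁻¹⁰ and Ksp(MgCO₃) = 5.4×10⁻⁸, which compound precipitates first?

Precipitation begins when Q = Ksp.
For MgF₂: [Mg²⁺] = (Ksp/[F⁻]^2) = 2.9×10⁻⁶ M
For MgCO₃: [Mg²⁺] = (Ksp/[CO₃²⁻]) = 2.6×10⁻⁷ M
MgCO₃ requires the lower [Mg²⁺], so it precipitates first.

MgCO₃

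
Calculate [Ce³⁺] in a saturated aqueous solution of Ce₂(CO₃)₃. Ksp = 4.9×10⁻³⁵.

Ce₂(CO₃)₃(s) ⇌ 2 Ce³⁺(aq) + 3 CO₃²⁻(aq)
Call the molar solubility s, so that [Ce³⁺] = 2s and [CO₃²⁻] = 3s.
Ksp = [Ce³⁺]^2[CO₃²⁻]^3 = (2s)^2 · (3s)^3 = 108s^5 = 4.9×10⁻³⁵
s = 5.4×10⁻⁸ mol L⁻¹
[Ce³⁺] = 2s = 1.1×10⁻⁷ mol L⁻¹

1.1×10⁻⁷ M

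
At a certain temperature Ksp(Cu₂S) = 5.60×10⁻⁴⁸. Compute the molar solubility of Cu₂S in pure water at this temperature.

1.12×10⁻¹⁶ M

Cu₂S(s) ⇌ 2 Cu⁺(aq) + S²⁻(aq)
For each mole of Cu₂S that dissolves per liter, [Cu⁺] = 2s and [S²⁻] = s; let s denote this solubility.
Ksp = [Cu⁺]^2[S²⁻] = (2s)^2 · s = 4s^3
4s^3 = 5.60×10⁻⁴⁸  ⇒  s^3 = 1.40×10⁻⁴⁸
s = (1.40×10⁻⁴⁸)^(1/3) = 1.12×10⁻¹⁶ mol/L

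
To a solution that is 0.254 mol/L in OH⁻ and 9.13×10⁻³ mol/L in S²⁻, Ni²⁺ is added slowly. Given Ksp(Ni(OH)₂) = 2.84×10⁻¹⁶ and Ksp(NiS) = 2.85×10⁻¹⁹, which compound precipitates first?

NiS

Precipitation begins when Q = Ksp.
For Ni(OH)₂: [Ni²⁺] = (Ksp/[OH⁻]^2) = 4.40×10⁻¹⁵ mol/L
For NiS: [Ni²⁺] = (Ksp/[S²⁻]) = 3.12×10⁻¹⁷ mol/L
The smaller threshold [Ni²⁺] is reached first, so NiS precipitates first.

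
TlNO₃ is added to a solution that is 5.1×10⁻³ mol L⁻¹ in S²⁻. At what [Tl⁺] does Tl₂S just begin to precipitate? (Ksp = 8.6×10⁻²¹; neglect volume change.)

Each salt precipitates once Q = Ksp for that salt.
Tl₂S(s) ⇌ 2 Tl⁺(aq) + S²⁻(aq)
Ksp = [Tl⁺]^2[S²⁻] = [Tl⁺]^2(5.1×10⁻³)
[Tl⁺]^2 = 8.6×10⁻²¹ / (5.1×10⁻³) = 1.7×10⁻¹⁸
[Tl⁺] = 1.3×10⁻⁹ mol L⁻¹

1.3×10⁻⁹ M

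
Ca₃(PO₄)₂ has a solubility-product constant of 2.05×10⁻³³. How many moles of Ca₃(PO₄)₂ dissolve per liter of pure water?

1.14×10⁻⁷ M

Ca₃(PO₄)₂(s) ⇌ 3 Ca²⁺(aq) + 2 PO₄³⁻(aq)
Call the molar solubility s, so that [Ca²⁺] = 3s and [PO₄³⁻] = 2s.
Ksp = [Ca²⁺]^3[PO₄³⁻]^2 = (3s)^3 · (2s)^2 = 108s^5
108s^5 = 2.05×10⁻³³  ⇒  s^5 = 1.90×10⁻³⁵
s = (1.90×10⁻³⁵)^(1/5) = 1.14×10⁻⁷ mol/L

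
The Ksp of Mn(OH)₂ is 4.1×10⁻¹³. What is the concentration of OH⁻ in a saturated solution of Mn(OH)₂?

Mn(OH)₂(s) ⇌ Mn²⁺(aq) + 2 OH⁻(aq)
Let s be the molar solubility. Then [Mn²⁺] = s and [OH⁻] = 2s.
Ksp = [Mn²⁺][OH⁻]^2 = s · (2s)^2 = 4s^3 = 4.1×10⁻¹³
s = 4.7×10⁻⁵ mol/L
[OH⁻] = 2s = 9.4×10⁻⁵ mol/L

9.4×10⁻⁵ M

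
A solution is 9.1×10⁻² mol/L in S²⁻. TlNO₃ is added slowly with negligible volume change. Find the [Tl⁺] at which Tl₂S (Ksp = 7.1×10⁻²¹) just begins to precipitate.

Each salt precipitates once Q = Ksp for that salt.
Tl₂S(s) ⇌ 2 Tl⁺(aq) + S²⁻(aq)
Ksp = [Tl⁺]^2[S²⁻] = [Tl⁺]^2(9.1×10⁻²)
[Tl⁺]^2 = 7.1×10⁻²¹ / (9.1×10⁻²) = 7.8×10⁻²⁰
[Tl⁺] = 2.8×10⁻¹⁰ mol/L

2.8×10⁻¹⁰ M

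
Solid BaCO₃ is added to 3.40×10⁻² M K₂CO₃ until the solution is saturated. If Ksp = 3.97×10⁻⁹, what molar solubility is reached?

1.17×10⁻⁷ M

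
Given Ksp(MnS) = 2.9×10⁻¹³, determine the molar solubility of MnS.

5.4×10⁻⁷ M

MnS(s) ⇌ Mn²⁺(aq) + S²⁻(aq)
If s mol/L of MnS dissolves, [Mn²⁺] = s and [S²⁻] = s.
Ksp = [Mn²⁺][S²⁻] = s · s = s^2
s^2 = 2.9×10⁻¹³
s = (2.9×10⁻¹³)^(1/2) = 5.4×10⁻⁷ M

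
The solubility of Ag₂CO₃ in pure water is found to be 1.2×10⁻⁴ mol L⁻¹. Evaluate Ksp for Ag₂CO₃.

Ksp = 6.9×10⁻¹²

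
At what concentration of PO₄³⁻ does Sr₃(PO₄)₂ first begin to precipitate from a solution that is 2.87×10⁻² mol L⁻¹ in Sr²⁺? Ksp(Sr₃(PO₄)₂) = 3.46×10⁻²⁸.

Each salt precipitates once Q = Ksp for that salt.
Sr₃(PO₄)₂(s) ⇌ 3 Sr²⁺(aq) + 2 PO₄³⁻(aq)
Ksp = [Sr²⁺]^3[PO₄³⁻]^2 = [PO₄³⁻]^2(2.87×10⁻²)^3
[PO₄³⁻]^2 = 3.46×10⁻²⁸ / (2.87×10⁻²)^3 = 1.46×10⁻²³
[PO₄³⁻] = 3.83×10⁻¹² mol L⁻¹

3.83×10⁻¹² M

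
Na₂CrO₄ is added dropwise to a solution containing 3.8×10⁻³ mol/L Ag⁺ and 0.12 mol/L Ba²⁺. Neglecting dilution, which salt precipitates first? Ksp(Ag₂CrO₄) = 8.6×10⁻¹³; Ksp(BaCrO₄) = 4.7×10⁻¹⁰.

Precipitation begins when Q = Ksp.
For Ag₂CrO₄: [CrO₄²⁻] = (Ksp/[Ag⁺]^2) = 6.0×10⁻⁸ mol/L
For BaCrO₄: [CrO₄²⁻] = (Ksp/[Ba²⁺]) = 3.9×10⁻⁹ mol/L
Since BaCrO₄ needs less CrO₄²⁻ to reach saturation, it precipitates first.

BaCrO₄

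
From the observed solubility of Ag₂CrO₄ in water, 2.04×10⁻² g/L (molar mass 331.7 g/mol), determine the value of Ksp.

Ksp = 9.30×10⁻¹³

Molar solubility s = (2.04×10⁻² g/L) / (331.7 g/mol) = 6.1501×10⁻⁵ mol/L
Ag₂CrO₄(s) ⇌ 2 Ag⁺(aq) + CrO₄²⁻(aq)
For each mole of Ag₂CrO₄ that dissolves per liter, [Ag⁺] = 2s and [CrO₄²⁻] = s; let s denote this solubility.
Ksp = [Ag⁺]^2[CrO₄²⁻] = (2s)^2 · s = 4s^3
Ksp = 4 × (6.1501×10⁻⁵)^3 = 9.30×10⁻¹³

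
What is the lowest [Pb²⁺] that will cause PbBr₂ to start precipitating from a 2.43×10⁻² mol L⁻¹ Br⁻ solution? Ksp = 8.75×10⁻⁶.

1.48×10⁻² M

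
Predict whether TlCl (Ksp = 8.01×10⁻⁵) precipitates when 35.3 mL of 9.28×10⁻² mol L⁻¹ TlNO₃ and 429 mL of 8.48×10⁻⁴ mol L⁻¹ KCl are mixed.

No

Total volume after mixing = 35.3 + 429 = 464.3 mL.
[Tl⁺] = (9.28×10⁻²)(35.3)/464.3 = 7.06×10⁻³ mol L⁻¹
[Cl⁻] = (8.48×10⁻⁴)(429)/464.3 = 7.84×10⁻⁴ mol L⁻¹
Q = [Tl⁺][Cl⁻] = 5.53×10⁻⁶
Q = 5.53×10⁻⁶ < Ksp = 8.01×10⁻⁵, so the solution is unsaturated and no precipitate forms.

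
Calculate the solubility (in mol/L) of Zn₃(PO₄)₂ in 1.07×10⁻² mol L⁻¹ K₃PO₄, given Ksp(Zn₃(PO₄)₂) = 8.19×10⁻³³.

1.38×10⁻¹⁰ M

Zn₃(PO₄)₂(s) ⇌ 3 Zn²⁺(aq) + 2 PO₄³⁻(aq)
Let s be the solubility of Zn₃(PO₄)₂ here. The common ion gives [PO₄³⁻] ≈ 1.07×10⁻² mol L⁻¹, and [Zn²⁺] = 3s.
Ksp = [Zn²⁺]^3[PO₄³⁻]^2 = (3s)^3(1.07×10⁻²)^2
(3s)^3 = 8.19×10⁻³³ / (1.07×10⁻²)^2 = 7.15×10⁻²⁹
s = 1.38×10⁻¹⁰ mol L⁻¹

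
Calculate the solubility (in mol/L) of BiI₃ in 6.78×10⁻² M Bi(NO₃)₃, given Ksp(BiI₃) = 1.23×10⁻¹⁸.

BiI₃(s) ⇌ Bi³⁺(aq) + 3 I⁻(aq)
With Bi³⁺ already at 6.78×10⁻² M and s small, take [Bi³⁺] ≈ 6.78×10⁻² M and [I⁻] = 3s.
Ksp = [Bi³⁺][I⁻]^3 = (6.78×10⁻²)(3s)^3
(3s)^3 = 1.23×10⁻¹⁸ / (6.78×10⁻²) = 1.81×10⁻¹⁷
s = 8.76×10⁻⁷ M

8.76×10⁻⁷ M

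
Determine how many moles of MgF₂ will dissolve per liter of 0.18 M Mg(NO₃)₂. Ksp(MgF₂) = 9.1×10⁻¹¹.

1.1×10⁻⁵ M

MgF₂(s) ⇌ Mg²⁺(aq) + 2 F⁻(aq)
Let s be the solubility of MgF₂ here. The common ion gives [Mg²⁺] ≈ 0.18 M, and [F⁻] = 2s.
Ksp = [Mg²⁺][F⁻]^2 = (0.18)(2s)^2
(2s)^2 = 9.1×10⁻¹¹ / (0.18) = 5.1×10⁻¹⁰
s = 1.1×10⁻⁵ M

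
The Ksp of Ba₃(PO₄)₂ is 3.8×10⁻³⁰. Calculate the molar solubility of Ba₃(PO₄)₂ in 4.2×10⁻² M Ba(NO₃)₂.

Ba₃(PO₄)₂(s) ⇌ 3 Ba²⁺(aq) + 2 PO₄³⁻(aq)
Let s be the solubility of Ba₃(PO₄)₂ here. The common ion gives [Ba²⁺] ≈ 4.2×10⁻² M, and [PO₄³⁻] = 2s.
Ksp = [Ba²⁺]^3[PO₄³⁻]^2 = (4.2×10⁻²)^3(2s)^2
(2s)^2 = 3.8×10⁻³⁰ / (4.2×10⁻²)^3 = 5.1×10⁻²⁶
s = 1.1×10⁻¹³ M

1.1×10⁻¹³ M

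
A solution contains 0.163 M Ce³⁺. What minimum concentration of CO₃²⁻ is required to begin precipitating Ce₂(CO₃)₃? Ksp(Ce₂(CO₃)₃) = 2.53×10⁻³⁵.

9.84×10⁻¹² M

A salt starts to precipitate once the ion product Q reaches its Ksp.
Ce₂(CO₃)₃(s) ⇌ 2 Ce³⁺(aq) + 3 CO₃²⁻(aq)
Ksp = [Ce³⁺]^2[CO₃²⁻]^3 = [CO₃²⁻]^3(0.163)^2
[CO₃²⁻]^3 = 2.53×10⁻³⁵ / (0.163)^2 = 9.52×10⁻³⁴
[CO₃²⁻] = 9.84×10⁻¹² M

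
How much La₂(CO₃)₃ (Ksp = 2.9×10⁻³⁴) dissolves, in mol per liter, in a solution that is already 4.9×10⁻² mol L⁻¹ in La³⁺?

La₂(CO₃)₃(s) ⇌ 2 La³⁺(aq) + 3 CO₃²⁻(aq)
The solution already contains La³⁺ at 4.9×10⁻² mol L⁻¹. Let s be the molar solubility of La₂(CO₃)₃.
[La³⁺] ≈ 4.9×10⁻² mol L⁻¹ (common ion dominates); [CO₃²⁻] = 3s.
Ksp = [La³⁺]^2[CO₃²⁻]^3 = (4.9×10⁻²)^2(3s)^3
(3s)^3 = 2.9×10⁻³⁴ / (4.9×10⁻²)^2 = 1.2×10⁻³¹
s = 1.6×10⁻¹¹ mol L⁻¹

1.6×10⁻¹¹ M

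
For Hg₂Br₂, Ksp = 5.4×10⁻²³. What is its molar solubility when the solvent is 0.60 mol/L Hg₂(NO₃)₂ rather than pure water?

Hg₂Br₂(s) ⇌ Hg₂²⁺(aq) + 2 Br⁻(aq)
Hg₂²⁺ is already present at 0.60 mol/L. If s mol/L of Hg₂Br₂ dissolves, [Br⁻] = 2s while [Hg₂²⁺] ≈ 0.60 mol/L.
Ksp = [Hg₂²⁺][Br⁻]^2 = (0.60)(2s)^2
(2s)^2 = 5.4×10⁻²³ / (0.60) = 9.0×10⁻²³
s = 4.7×10⁻¹² mol/L

4.7×10⁻¹² M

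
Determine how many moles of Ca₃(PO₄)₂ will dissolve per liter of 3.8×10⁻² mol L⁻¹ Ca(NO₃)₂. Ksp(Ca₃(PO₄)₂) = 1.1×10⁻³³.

2.2×10⁻¹⁵ M

Ca₃(PO₄)₂(s) ⇌ 3 Ca²⁺(aq) + 2 PO₄³⁻(aq)
With Ca²⁺ already at 3.8×10⁻² mol L⁻¹ and s small, take [Ca²⁺] ≈ 3.8×10⁻² mol L⁻¹ and [PO₄³⁻] = 2s.
Ksp = [Ca²⁺]^3[PO₄³⁻]^2 = (3.8×10⁻²)^3(2s)^2
(2s)^2 = 1.1×10⁻³³ / (3.8×10⁻²)^3 = 2.0×10⁻²⁹
s = 2.2×10⁻¹⁵ mol L⁻¹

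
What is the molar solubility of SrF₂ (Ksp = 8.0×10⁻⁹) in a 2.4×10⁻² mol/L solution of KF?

SrF₂(s) ⇌ Sr²⁺(aq) + 2 F⁻(aq)
F⁻ is already present at 2.4×10⁻² mol/L. If s mol/L of SrF₂ dissolves, [Sr²⁺] = s while [F⁻] ≈ 2.4×10⁻² mol/L.
Ksp = [Sr²⁺][F⁻]^2 = s(2.4×10⁻²)^2
s = 8.0×10⁻⁹ / (2.4×10⁻²)^2 = 1.4×10⁻⁵
s = 1.4×10⁻⁵ mol/L

1.4×10⁻⁵ M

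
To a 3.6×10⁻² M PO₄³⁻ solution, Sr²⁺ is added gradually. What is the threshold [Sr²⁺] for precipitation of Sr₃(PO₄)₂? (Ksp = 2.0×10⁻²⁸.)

A salt starts to precipitate once the ion product Q reaches its Ksp.
Sr₃(PO₄)₂(s) ⇌ 3 Sr²⁺(aq) + 2 PO₄³⁻(aq)
Ksp = [Sr²⁺]^3[PO₄³⁻]^2 = [Sr²⁺]^3(3.6×10⁻²)^2
[Sr²⁺]^3 = 2.0×10⁻²⁸ / (3.6×10⁻²)^2 = 1.5×10⁻²⁵
[Sr²⁺] = 5.4×10⁻⁹ M

5.4×10⁻⁹ M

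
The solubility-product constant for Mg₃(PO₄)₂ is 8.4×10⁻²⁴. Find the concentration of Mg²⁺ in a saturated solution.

2.9×10⁻⁵ M

Mg₃(PO₄)₂(s) ⇌ 3 Mg²⁺(aq) + 2 PO₄³⁻(aq)
With molar solubility s: [Mg²⁺] = 3s, [PO₄³⁻] = 2s.
Ksp = [Mg²⁺]^3[PO₄³⁻]^2 = (3s)^3 · (2s)^2 = 108s^5 = 8.4×10⁻²⁴
s = 9.5×10⁻⁶ M
[Mg²⁺] = 3s = 2.9×10⁻⁵ M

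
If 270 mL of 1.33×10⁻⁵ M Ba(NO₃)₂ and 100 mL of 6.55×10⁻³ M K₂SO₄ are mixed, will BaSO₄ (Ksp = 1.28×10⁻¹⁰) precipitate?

Yes

Total volume after mixing = 270 + 100 = 370 mL.
[Ba²⁺] = (1.33×10⁻⁵)(270)/370 = 9.71×10⁻⁶ M
[SO₄²⁻] = (6.55×10⁻³)(100)/370 = 1.77×10⁻³ M
Q = [Ba²⁺][SO₄²⁻] = 1.72×10⁻⁸
Since Q (1.72×10⁻⁸) exceeds Ksp (1.28×10⁻¹⁰), BaSO₄ will precipitate.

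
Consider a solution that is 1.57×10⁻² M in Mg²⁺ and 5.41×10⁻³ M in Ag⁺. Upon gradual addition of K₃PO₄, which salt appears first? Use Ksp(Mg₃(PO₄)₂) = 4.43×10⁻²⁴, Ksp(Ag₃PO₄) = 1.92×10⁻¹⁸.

Ag₃PO₄

A salt starts to precipitate once the ion product Q reaches its Ksp.
For Mg₃(PO₄)₂: [PO₄³⁻] = (Ksp/[Mg²⁺]^3)^(1/2) = 1.07×10⁻⁹ M
For Ag₃PO₄: [PO₄³⁻] = (Ksp/[Ag⁺]^3) = 1.21×10⁻¹¹ M
Ag₃PO₄ requires the lower [PO₄³⁻], so it precipitates first.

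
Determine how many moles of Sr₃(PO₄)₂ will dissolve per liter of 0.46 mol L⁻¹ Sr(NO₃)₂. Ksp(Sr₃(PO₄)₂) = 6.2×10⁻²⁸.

Sr₃(PO₄)₂(s) ⇌ 3 Sr²⁺(aq) + 2 PO₄³⁻(aq)
The solution already contains Sr²⁺ at 0.46 mol L⁻¹. Let s be the molar solubility of Sr₃(PO₄)₂.
[Sr²⁺] ≈ 0.46 mol L⁻¹ (common ion dominates); [PO₄³⁻] = 2s.
Ksp = [Sr²⁺]^3[PO₄³⁻]^2 = (0.46)^3(2s)^2
(2s)^2 = 6.2×10⁻²⁸ / (0.46)^3 = 6.4×10⁻²⁷
s = 4.0×10⁻¹⁴ mol L⁻¹

4.0×10⁻¹⁴ M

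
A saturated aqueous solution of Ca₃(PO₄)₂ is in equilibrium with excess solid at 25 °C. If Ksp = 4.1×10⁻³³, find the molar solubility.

Ca₃(PO₄)₂(s) ⇌ 3 Ca²⁺(aq) + 2 PO₄³⁻(aq)
For each mole of Ca₃(PO₄)₂ that dissolves per liter, [Ca²⁺] = 3s and [PO₄³⁻] = 2s; let s denote this solubility.
Ksp = [Ca²⁺]^3[PO₄³⁻]^2 = (3s)^3 · (2s)^2 = 108s^5
108s^5 = 4.1×10⁻³³  ⇒  s^5 = 3.8×10⁻³⁵
s = 1.3×10⁻⁷ mol L⁻¹

1.3×10⁻⁷ M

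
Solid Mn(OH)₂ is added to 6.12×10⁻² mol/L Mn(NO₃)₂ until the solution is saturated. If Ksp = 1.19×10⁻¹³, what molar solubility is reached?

Mn(OH)₂(s) ⇌ Mn²⁺(aq) + 2 OH⁻(aq)
Mn²⁺ is already present at 6.12×10⁻² mol/L. If s mol/L of Mn(OH)₂ dissolves, [OH⁻] = 2s while [Mn²⁺] ≈ 6.12×10⁻² mol/L.
Ksp = [Mn²⁺][OH⁻]^2 = (6.12×10⁻²)(2s)^2
(2s)^2 = 1.19×10⁻¹³ / (6.12×10⁻²) = 1.94×10⁻¹²
s = 6.97×10⁻⁷ mol/L

6.97×10⁻⁷ M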